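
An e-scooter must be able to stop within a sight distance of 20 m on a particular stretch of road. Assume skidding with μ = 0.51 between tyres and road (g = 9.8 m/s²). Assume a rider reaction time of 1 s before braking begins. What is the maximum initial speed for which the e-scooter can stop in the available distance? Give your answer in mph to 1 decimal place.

Maximum speed ≈ 22.4 mph

a = μg = 0.51 × 9.8 = 4.998 m/s².
Stopping distance: v·t_r + v²/(2a) = 20 with t_r = 1 s and a = 4.998 m/s².
So v² + 9.996 v − 199.92 = 0.
Positive root: v = −a·t_r + √((a·t_r)² + 2a·d) = −4.998 + √(24.980 + 199.92) = 9.9987 m/s.
9.9987 m/s ÷ 0.44704 = 22.366 mph.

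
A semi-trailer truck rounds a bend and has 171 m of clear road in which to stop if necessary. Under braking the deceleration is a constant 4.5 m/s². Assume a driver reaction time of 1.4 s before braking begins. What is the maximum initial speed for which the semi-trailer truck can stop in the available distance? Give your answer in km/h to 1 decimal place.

Stopping distance: v·t_r + v²/(2a) = 171 with t_r = 1.4 s and a = 4.500 m/s².
So v² + 12.600 v − 1539.00 = 0.
Positive root: v = −a·t_r + √((a·t_r)² + 2a·d) = −6.300 + √(39.690 + 1539.00) = 33.4327 m/s.
33.4327 m/s × 3.6 = 120.358 km/h.

Maximum speed ≈ 120.4 km/h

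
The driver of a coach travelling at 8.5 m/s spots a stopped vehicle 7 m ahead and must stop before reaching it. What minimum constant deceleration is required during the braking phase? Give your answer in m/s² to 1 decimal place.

v² = 2a·d ⇒ a = v²/(2d) = 8.5000² / (2 × 7.000) = 72.250 / 14.000 = 5.1607 m/s².

Required deceleration ≈ 5.2 m/s²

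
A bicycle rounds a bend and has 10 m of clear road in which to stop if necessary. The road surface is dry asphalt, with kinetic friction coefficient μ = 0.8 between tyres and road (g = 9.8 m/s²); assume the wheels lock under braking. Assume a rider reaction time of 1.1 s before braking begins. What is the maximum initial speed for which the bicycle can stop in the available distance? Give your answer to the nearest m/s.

Maximum speed ≈ 7 m/s

a = μg = 0.8 × 9.8 = 7.840 m/s².
Stopping distance: v·t_r + v²/(2a) = 10 with t_r = 1.1 s and a = 7.840 m/s².
So v² + 17.248 v − 156.80 = 0.
Positive root: v = −a·t_r + √((a·t_r)² + 2a·d) = −8.624 + √(74.373 + 156.80) = 6.5804 m/s.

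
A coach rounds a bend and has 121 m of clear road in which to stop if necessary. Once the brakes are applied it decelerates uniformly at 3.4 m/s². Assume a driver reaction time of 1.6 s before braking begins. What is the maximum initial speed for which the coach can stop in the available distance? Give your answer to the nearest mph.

Maximum speed ≈ 53 mph

Stopping distance: v·t_r + v²/(2a) = 121 with t_r = 1.6 s and a = 3.400 m/s².
So v² + 10.880 v − 822.80 = 0.
Positive root: v = −a·t_r + √((a·t_r)² + 2a·d) = −5.440 + √(29.594 + 822.80) = 23.7558 m/s.
23.7558 m/s ÷ 0.44704 = 53.140 mph.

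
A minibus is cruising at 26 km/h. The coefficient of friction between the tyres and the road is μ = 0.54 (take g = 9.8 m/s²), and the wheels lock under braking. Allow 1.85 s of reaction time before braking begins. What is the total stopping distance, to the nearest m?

26 km/h ÷ 3.6 = 7.2222 m/s.
a = μg = 0.54 × 9.8 = 5.292 m/s².
Reaction distance = v·t_r = 7.2222 × 1.85 = 13.361 m.
Braking distance = v²/(2a) = 7.2222² / (2 × 5.292) = 52.160 / 10.584 = 4.928 m.
Total = 13.361 + 4.928 = 18.289 m.

Total stopping distance ≈ 18 m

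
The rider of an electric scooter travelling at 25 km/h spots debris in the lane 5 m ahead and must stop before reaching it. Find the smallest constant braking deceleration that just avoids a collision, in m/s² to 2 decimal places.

Required deceleration ≈ 4.82 m/s²

25 km/h ÷ 3.6 = 6.9444 m/s.
v² = 2a·d ⇒ a = v²/(2d) = 6.9444² / (2 × 5.000) = 48.225 / 10.000 = 4.8225 m/s².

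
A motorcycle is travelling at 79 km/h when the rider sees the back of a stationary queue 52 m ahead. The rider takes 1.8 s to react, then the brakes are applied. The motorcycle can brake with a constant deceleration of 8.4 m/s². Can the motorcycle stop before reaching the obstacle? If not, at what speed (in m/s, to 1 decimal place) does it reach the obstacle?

79 km/h ÷ 3.6 = 21.9444 m/s.
Reaction distance = 21.9444 × 1.8 = 39.500 m.
Braking distance needed to stop: v²/(2a) = 481.557 / 16.800 = 28.664 m, so total needed = 39.500 + 28.664 = 68.164 m > 52 m — it cannot stop.
Distance remaining when braking begins: 52 − 39.500 = 12.500 m.
v² = v₀² − 2a·d = 481.557 − 2 × 8.400 × 12.500 = 271.557 m²/s².
v = √271.557 = 16.479 m/s.

No — it strikes the obstacle at 16.5 m/s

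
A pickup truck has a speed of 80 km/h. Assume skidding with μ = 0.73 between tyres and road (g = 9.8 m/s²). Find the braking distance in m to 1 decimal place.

Braking distance ≈ 34.5 m

80 km/h ÷ 3.6 = 22.2222 m/s.
a = μg = 0.73 × 9.8 = 7.154 m/s².
Braking distance = v²/(2a) = 22.2222² / (2 × 7.154) = 493.826 / 14.308 = 34.514 m.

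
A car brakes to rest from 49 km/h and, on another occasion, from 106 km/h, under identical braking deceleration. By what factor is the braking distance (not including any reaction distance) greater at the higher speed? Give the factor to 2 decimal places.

Braking distance d = v²/(2a), so with a fixed, d ∝ v².
Factor = (106/49)² = 2.1633² = 4.6799.

Factor ≈ 4.68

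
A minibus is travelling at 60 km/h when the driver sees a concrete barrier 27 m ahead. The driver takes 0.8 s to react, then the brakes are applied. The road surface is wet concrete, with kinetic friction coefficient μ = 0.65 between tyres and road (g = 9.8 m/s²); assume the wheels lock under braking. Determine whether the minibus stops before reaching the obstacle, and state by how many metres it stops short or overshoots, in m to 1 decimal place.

60 km/h ÷ 3.6 = 16.6667 m/s.
a = μg = 0.65 × 9.8 = 6.370 m/s².
Reaction distance = 16.6667 × 0.8 = 13.333 m.
Braking distance = v²/(2a) = 277.779 / 12.740 = 21.804 m.
Total stopping distance = 13.333 + 21.804 = 35.137 m, vs 27 m available — it cannot stop in time and overshoots by 35.137 − 27 = 8.137 m.

No — it overshoots by 8.1 m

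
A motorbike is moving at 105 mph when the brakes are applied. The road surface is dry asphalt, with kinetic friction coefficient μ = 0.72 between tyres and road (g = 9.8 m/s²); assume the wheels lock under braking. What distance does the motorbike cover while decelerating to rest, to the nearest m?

105 mph × 0.44704 = 46.9392 m/s.
a = μg = 0.72 × 9.8 = 7.056 m/s².
Braking distance = v²/(2a) = 46.9392² / (2 × 7.056) = 2203.288 / 14.112 = 156.129 m.

Braking distance ≈ 156 m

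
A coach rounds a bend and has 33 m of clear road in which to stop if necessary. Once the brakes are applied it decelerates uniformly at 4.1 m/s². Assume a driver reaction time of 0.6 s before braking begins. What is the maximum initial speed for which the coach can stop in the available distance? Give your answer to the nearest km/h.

Maximum speed ≈ 51 km/h

Stopping distance: v·t_r + v²/(2a) = 33 with t_r = 0.6 s and a = 4.100 m/s².
So v² + 4.920 v − 270.60 = 0.
Positive root: v = −a·t_r + √((a·t_r)² + 2a·d) = −2.460 + √(6.052 + 270.60) = 14.1729 m/s.
14.1729 m/s × 3.6 = 51.022 km/h.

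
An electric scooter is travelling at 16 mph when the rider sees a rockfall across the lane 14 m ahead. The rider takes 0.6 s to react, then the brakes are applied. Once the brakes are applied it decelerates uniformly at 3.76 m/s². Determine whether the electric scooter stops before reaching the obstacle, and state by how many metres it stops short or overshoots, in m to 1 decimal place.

16 mph × 0.44704 = 7.1526 m/s.
Reaction distance = 7.1526 × 0.6 = 4.292 m.
Braking distance = v²/(2a) = 51.160 / 7.520 = 6.803 m.
Total stopping distance = 4.292 + 6.803 = 11.095 m, vs 14 m available — it stops with 14 − 11.095 = 2.905 m to spare.

Yes — it stops 2.9 m short of the obstacle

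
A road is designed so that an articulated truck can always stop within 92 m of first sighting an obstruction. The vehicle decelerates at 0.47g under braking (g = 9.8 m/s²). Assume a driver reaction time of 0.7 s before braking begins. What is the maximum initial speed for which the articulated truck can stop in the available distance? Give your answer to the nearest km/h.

a = 0.47 × 9.8 = 4.606 m/s².
Stopping distance: v·t_r + v²/(2a) = 92 with t_r = 0.7 s and a = 4.606 m/s².
So v² + 6.448 v − 847.50 = 0.
Positive root: v = −a·t_r + √((a·t_r)² + 2a·d) = −3.224 + √(10.394 + 847.50) = 26.0658 m/s.
26.0658 m/s × 3.6 = 93.837 km/h.

Maximum speed ≈ 94 km/h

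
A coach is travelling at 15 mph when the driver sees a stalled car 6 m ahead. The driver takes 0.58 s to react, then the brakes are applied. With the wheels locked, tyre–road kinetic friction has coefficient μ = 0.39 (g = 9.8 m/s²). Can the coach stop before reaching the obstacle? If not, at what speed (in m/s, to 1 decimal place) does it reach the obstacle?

15 mph × 0.44704 = 6.7056 m/s.
a = μg = 0.39 × 9.8 = 3.822 m/s².
Reaction distance = 6.7056 × 0.58 = 3.889 m.
Braking distance needed to stop: v²/(2a) = 44.965 / 7.644 = 5.882 m, so total needed = 3.889 + 5.882 = 9.771 m > 6 m — it cannot stop.
Distance remaining when braking begins: 6 − 3.889 = 2.111 m.
v² = v₀² − 2a·d = 44.965 − 2 × 3.822 × 2.111 = 28.829 m²/s².
v = √28.829 = 5.369 m/s.

No — it strikes the obstacle at 5.4 m/s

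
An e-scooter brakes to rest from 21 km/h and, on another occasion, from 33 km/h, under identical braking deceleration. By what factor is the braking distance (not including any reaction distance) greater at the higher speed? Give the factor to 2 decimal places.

Factor ≈ 2.47

Braking distance d = v²/(2a), so with a fixed, d ∝ v².
Factor = (33/21)² = 1.5714² = 2.4693.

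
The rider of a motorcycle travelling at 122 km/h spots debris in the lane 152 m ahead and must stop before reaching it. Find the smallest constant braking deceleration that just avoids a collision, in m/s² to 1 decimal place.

122 km/h ÷ 3.6 = 33.8889 m/s.
v² = 2a·d ⇒ a = v²/(2d) = 33.8889² / (2 × 152.000) = 1148.458 / 304.000 = 3.7778 m/s².

Required deceleration ≈ 3.8 m/s²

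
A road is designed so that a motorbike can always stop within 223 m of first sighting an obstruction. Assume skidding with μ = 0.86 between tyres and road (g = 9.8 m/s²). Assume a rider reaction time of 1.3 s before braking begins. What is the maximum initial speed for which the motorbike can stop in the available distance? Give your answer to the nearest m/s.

Maximum speed ≈ 51 m/s

a = μg = 0.86 × 9.8 = 8.428 m/s².
Stopping distance: v·t_r + v²/(2a) = 223 with t_r = 1.3 s and a = 8.428 m/s².
So v² + 21.913 v − 3758.89 = 0.
Positive root: v = −a·t_r + √((a·t_r)² + 2a·d) = −10.956 + √(120.034 + 3758.89) = 51.3250 m/s.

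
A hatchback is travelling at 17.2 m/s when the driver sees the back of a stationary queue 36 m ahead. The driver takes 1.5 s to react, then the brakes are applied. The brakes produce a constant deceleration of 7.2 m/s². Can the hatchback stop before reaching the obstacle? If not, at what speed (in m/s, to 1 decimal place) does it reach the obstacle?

Reaction distance = 17.2000 × 1.5 = 25.800 m.
Braking distance needed to stop: v²/(2a) = 295.840 / 14.400 = 20.544 m, so total needed = 25.800 + 20.544 = 46.344 m > 36 m — it cannot stop.
Distance remaining when braking begins: 36 − 25.800 = 10.200 m.
v² = v₀² − 2a·d = 295.840 − 2 × 7.200 × 10.200 = 148.960 m²/s².
v = √148.960 = 12.205 m/s.

No — it strikes the obstacle at 12.2 m/s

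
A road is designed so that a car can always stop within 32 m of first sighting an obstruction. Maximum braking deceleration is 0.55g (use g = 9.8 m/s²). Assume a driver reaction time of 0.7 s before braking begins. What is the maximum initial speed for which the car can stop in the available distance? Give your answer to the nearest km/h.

Maximum speed ≈ 55 km/h

a = 0.55 × 9.8 = 5.390 m/s².
Stopping distance: v·t_r + v²/(2a) = 32 with t_r = 0.7 s and a = 5.390 m/s².
So v² + 7.546 v − 344.96 = 0.
Positive root: v = −a·t_r + √((a·t_r)² + 2a·d) = −3.773 + √(14.236 + 344.96) = 15.1795 m/s.
15.1795 m/s × 3.6 = 54.646 km/h.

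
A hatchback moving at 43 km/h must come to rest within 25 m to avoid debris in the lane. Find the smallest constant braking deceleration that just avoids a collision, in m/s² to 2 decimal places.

43 km/h ÷ 3.6 = 11.9444 m/s.
v² = 2a·d ⇒ a = v²/(2d) = 11.9444² / (2 × 25.000) = 142.669 / 50.000 = 2.8534 m/s².

Required deceleration ≈ 2.85 m/s²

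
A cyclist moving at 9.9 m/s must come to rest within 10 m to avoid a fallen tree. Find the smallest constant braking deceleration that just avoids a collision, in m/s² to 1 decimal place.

v² = 2a·d ⇒ a = v²/(2d) = 9.9000² / (2 × 10.000) = 98.010 / 20.000 = 4.9005 m/s².

Required deceleration ≈ 4.9 m/s²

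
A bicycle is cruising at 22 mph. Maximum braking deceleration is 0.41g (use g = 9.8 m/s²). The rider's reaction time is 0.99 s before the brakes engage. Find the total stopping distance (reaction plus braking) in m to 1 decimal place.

22 mph × 0.44704 = 9.8349 m/s.
a = 0.41 × 9.8 = 4.018 m/s².
Reaction distance = v·t_r = 9.8349 × 0.99 = 9.737 m.
Braking distance = v²/(2a) = 9.8349² / (2 × 4.018) = 96.725 / 8.036 = 12.036 m.
Total = 9.737 + 12.036 = 21.773 m.

Total stopping distance ≈ 21.8 m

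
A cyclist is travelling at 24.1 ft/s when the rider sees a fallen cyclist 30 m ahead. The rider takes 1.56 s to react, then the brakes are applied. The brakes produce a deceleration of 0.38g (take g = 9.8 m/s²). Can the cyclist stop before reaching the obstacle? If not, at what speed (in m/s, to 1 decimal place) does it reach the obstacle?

24.1 ft/s × 0.3048 = 7.3457 m/s.
a = 0.38 × 9.8 = 3.724 m/s².
Reaction distance = 7.3457 × 1.56 = 11.459 m.
Braking distance = v²/(2a) = 53.959 / 7.448 = 7.245 m.
Total stopping distance = 11.459 + 7.245 = 18.704 m, vs 30 m available — it stops with 30 − 18.704 = 11.296 m to spare.

Yes — it stops about 11.3 m short of the obstacle, so it never reaches it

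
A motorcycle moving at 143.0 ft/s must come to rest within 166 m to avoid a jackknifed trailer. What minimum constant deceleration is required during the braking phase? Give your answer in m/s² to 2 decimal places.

143 ft/s × 0.3048 = 43.5864 m/s.
v² = 2a·d ⇒ a = v²/(2d) = 43.5864² / (2 × 166.000) = 1899.774 / 332.000 = 5.7222 m/s².

Required deceleration ≈ 5.72 m/s²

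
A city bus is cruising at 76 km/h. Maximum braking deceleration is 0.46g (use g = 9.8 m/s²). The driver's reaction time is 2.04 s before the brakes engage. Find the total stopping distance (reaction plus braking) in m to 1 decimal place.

76 km/h ÷ 3.6 = 21.1111 m/s.
a = 0.46 × 9.8 = 4.508 m/s².
Reaction distance = v·t_r = 21.1111 × 2.04 = 43.067 m.
Braking distance = v²/(2a) = 21.1111² / (2 × 4.508) = 445.679 / 9.016 = 49.432 m.
Total = 43.067 + 49.432 = 92.499 m.

Total stopping distance ≈ 92.5 m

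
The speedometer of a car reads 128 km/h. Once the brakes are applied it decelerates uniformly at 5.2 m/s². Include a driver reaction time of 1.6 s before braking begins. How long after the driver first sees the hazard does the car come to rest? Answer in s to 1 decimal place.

Total time ≈ 8.4 s

128 km/h ÷ 3.6 = 35.5556 m/s.
Braking time = v/a = 35.5556 / 5.200 = 6.838 s.
Total = 1.6 + 6.838 = 8.438 s.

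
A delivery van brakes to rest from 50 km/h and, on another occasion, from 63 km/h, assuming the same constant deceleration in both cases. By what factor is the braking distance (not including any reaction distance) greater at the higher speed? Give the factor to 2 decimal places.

Braking distance d = v²/(2a), so with a fixed, d ∝ v².
Factor = (63/50)² = 1.2600² = 1.5876.

Factor ≈ 1.59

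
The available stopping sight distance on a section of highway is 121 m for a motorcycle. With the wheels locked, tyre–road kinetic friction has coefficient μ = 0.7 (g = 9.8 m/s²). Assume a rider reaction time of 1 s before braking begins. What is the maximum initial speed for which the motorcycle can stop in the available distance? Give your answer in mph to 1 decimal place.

Maximum speed ≈ 77.1 mph

a = μg = 0.7 × 9.8 = 6.860 m/s².
Stopping distance: v·t_r + v²/(2a) = 121 with t_r = 1 s and a = 6.860 m/s².
So v² + 13.720 v − 1660.12 = 0.
Positive root: v = −a·t_r + √((a·t_r)² + 2a·d) = −6.860 + √(47.060 + 1660.12) = 34.4580 m/s.
34.4580 m/s ÷ 0.44704 = 77.080 mph.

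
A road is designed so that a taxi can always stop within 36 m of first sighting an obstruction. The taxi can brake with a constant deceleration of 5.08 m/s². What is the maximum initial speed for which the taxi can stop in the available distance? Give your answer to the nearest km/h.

v²/(2a) = d ⇒ v = √(2 × 5.080 × 36) = √365.76 = 19.1249 m/s.
19.1249 m/s × 3.6 = 68.850 km/h.

Maximum speed ≈ 69 km/h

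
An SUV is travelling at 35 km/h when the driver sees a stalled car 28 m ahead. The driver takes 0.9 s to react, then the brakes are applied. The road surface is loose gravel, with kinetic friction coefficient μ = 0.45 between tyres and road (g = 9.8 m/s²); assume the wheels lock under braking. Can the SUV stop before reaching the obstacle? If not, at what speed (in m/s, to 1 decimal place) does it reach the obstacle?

35 km/h ÷ 3.6 = 9.7222 m/s.
a = μg = 0.45 × 9.8 = 4.410 m/s².
Reaction distance = 9.7222 × 0.9 = 8.750 m.
Braking distance = v²/(2a) = 94.521 / 8.820 = 10.717 m.
Total stopping distance = 8.750 + 10.717 = 19.467 m, vs 28 m available — it stops with 28 − 19.467 = 8.533 m to spare.

Yes — it stops about 8.5 m short of the obstacle, so it never reaches it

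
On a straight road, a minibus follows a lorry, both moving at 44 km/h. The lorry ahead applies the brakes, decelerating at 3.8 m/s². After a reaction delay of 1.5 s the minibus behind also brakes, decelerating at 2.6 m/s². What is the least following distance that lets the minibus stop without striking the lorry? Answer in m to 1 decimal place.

Minimum gap ≈ 27.4 m

44 km/h ÷ 3.6 = 12.2222 m/s.
Leader travels v²/(2a_L) = 149.382 / 7.600 = 19.656 m before stopping.
Follower covers v·t_r = 12.2222 × 1.5 = 18.333 m while reacting, then v²/(2a_F) = 149.382 / 5.200 = 28.727 m while braking, for a total of 18.333 + 28.727 = 47.060 m.
Since a_F ≤ a_L and the follower starts braking later, the follower is never slower than the leader, so the closest approach is when both have stopped.
Minimum gap = 47.060 − 19.656 = 27.404 m.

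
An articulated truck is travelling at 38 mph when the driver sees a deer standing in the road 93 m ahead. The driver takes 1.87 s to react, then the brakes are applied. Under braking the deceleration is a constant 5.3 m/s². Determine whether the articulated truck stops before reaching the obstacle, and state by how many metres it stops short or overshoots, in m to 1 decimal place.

Yes — it stops 34.0 m short of the obstacle

38 mph × 0.44704 = 16.9875 m/s.
Reaction distance = 16.9875 × 1.87 = 31.767 m.
Braking distance = v²/(2a) = 288.575 / 10.600 = 27.224 m.
Total stopping distance = 31.767 + 27.224 = 58.991 m, vs 93 m available — it stops with 93 − 58.991 = 34.009 m to spare.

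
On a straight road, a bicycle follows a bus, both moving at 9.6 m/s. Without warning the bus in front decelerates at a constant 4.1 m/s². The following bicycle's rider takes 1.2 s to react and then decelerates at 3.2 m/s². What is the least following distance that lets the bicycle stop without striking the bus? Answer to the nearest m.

Leader travels v²/(2a_L) = 92.160 / 8.200 = 11.239 m before stopping.
Follower covers v·t_r = 9.6000 × 1.2 = 11.520 m while reacting, then v²/(2a_F) = 92.160 / 6.400 = 14.400 m while braking, for a total of 11.520 + 14.400 = 25.920 m.
Since a_F ≤ a_L and the follower starts braking later, the follower is never slower than the leader, so the closest approach is when both have stopped.
Minimum gap = 25.920 − 11.239 = 14.681 m.

Minimum gap ≈ 15 m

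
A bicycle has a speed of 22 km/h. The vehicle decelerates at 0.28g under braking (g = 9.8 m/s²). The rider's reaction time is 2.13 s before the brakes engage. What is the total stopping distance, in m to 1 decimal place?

Total stopping distance ≈ 19.8 m

22 km/h ÷ 3.6 = 6.1111 m/s.
a = 0.28 × 9.8 = 2.744 m/s².
Reaction distance = v·t_r = 6.1111 × 2.13 = 13.017 m.
Braking distance = v²/(2a) = 6.1111² / (2 × 2.744) = 37.346 / 5.488 = 6.805 m.
Total = 13.017 + 6.805 = 19.822 m.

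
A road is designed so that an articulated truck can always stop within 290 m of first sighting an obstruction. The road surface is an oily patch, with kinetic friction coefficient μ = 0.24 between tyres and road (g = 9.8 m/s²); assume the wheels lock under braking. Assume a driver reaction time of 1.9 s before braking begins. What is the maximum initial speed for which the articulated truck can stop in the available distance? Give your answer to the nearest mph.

a = μg = 0.24 × 9.8 = 2.352 m/s².
Stopping distance: v·t_r + v²/(2a) = 290 with t_r = 1.9 s and a = 2.352 m/s².
So v² + 8.938 v − 1364.16 = 0.
Positive root: v = −a·t_r + √((a·t_r)² + 2a·d) = −4.469 + √(19.972 + 1364.16) = 32.7349 m/s.
32.7349 m/s ÷ 0.44704 = 73.226 mph.

Maximum speed ≈ 73 mph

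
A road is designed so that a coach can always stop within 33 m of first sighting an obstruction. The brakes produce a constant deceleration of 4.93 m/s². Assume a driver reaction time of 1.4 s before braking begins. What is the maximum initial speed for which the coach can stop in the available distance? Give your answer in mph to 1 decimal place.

Maximum speed ≈ 27.8 mph

Stopping distance: v·t_r + v²/(2a) = 33 with t_r = 1.4 s and a = 4.930 m/s².
So v² + 13.804 v − 325.38 = 0.
Positive root: v = −a·t_r + √((a·t_r)² + 2a·d) = −6.902 + √(47.638 + 325.38) = 12.4117 m/s.
12.4117 m/s ÷ 0.44704 = 27.764 mph.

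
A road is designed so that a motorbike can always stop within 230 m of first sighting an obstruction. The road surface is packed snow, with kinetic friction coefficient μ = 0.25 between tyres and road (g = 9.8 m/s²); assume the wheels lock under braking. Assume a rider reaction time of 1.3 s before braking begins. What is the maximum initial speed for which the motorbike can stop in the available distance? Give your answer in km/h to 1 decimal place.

Maximum speed ≈ 109.9 km/h

a = μg = 0.25 × 9.8 = 2.450 m/s².
Stopping distance: v·t_r + v²/(2a) = 230 with t_r = 1.3 s and a = 2.450 m/s².
So v² + 6.370 v − 1127.00 = 0.
Positive root: v = −a·t_r + √((a·t_r)² + 2a·d) = −3.185 + √(10.144 + 1127.00) = 30.5366 m/s.
30.5366 m/s × 3.6 = 109.932 km/h.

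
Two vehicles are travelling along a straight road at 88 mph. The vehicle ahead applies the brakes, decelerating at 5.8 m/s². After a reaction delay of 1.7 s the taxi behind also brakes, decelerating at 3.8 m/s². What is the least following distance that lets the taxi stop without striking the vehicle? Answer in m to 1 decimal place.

Minimum gap ≈ 137.1 m

88 mph × 0.44704 = 39.3395 m/s.
Leader travels v²/(2a_L) = 1547.596 / 11.600 = 133.413 m before stopping.
Follower covers v·t_r = 39.3395 × 1.7 = 66.877 m while reacting, then v²/(2a_F) = 1547.596 / 7.600 = 203.631 m while braking, for a total of 66.877 + 203.631 = 270.508 m.
Since a_F ≤ a_L and the follower starts braking later, the follower is never slower than the leader, so the closest approach is when both have stopped.
Minimum gap = 270.508 − 133.413 = 137.095 m.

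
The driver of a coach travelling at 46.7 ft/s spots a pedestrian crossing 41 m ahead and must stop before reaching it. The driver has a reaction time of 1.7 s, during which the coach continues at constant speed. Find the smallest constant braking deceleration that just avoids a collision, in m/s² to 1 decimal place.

Required deceleration ≈ 6.0 m/s²

46.7 ft/s × 0.3048 = 14.2342 m/s.
Distance covered during reaction = 14.2342 × 1.7 = 24.198 m.
Distance available for braking: 41 − 24.198 = 16.802 m.
v² = 2a·d ⇒ a = v²/(2d) = 14.2342² / (2 × 16.802) = 202.612 / 33.604 = 6.0294 m/s².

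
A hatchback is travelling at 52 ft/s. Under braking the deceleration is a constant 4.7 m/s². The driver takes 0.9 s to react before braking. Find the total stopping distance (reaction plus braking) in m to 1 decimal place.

52 ft/s × 0.3048 = 15.8496 m/s.
Reaction distance = v·t_r = 15.8496 × 0.9 = 14.265 m.
Braking distance = v²/(2a) = 15.8496² / (2 × 4.700) = 251.210 / 9.400 = 26.724 m.
Total = 14.265 + 26.724 = 40.989 m.

Total stopping distance ≈ 41.0 m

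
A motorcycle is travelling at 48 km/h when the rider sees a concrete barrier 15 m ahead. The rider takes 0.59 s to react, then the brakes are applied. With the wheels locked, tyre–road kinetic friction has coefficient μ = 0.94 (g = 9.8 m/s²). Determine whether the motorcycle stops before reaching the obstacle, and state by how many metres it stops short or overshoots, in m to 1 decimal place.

No — it overshoots by 2.5 m

48 km/h ÷ 3.6 = 13.3333 m/s.
a = μg = 0.94 × 9.8 = 9.212 m/s².
Reaction distance = 13.3333 × 0.59 = 7.867 m.
Braking distance = v²/(2a) = 177.777 / 18.424 = 9.649 m.
Total stopping distance = 7.867 + 9.649 = 17.516 m, vs 15 m available — it cannot stop in time and overshoots by 17.516 − 15 = 2.516 m.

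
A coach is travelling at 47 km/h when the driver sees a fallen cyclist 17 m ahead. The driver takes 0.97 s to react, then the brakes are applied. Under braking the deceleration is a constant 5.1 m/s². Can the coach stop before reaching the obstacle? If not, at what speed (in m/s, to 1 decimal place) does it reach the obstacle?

No — it strikes the obstacle at 11.2 m/s

47 km/h ÷ 3.6 = 13.0556 m/s.
Reaction distance = 13.0556 × 0.97 = 12.664 m.
Braking distance needed to stop: v²/(2a) = 170.449 / 10.200 = 16.711 m, so total needed = 12.664 + 16.711 = 29.375 m > 17 m — it cannot stop.
Distance remaining when braking begins: 17 − 12.664 = 4.336 m.
v² = v₀² − 2a·d = 170.449 − 2 × 5.100 × 4.336 = 126.222 m²/s².
v = √126.222 = 11.235 m/s.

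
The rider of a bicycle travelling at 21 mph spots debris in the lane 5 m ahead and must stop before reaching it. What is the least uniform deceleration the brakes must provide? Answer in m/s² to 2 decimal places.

21 mph × 0.44704 = 9.3878 m/s.
v² = 2a·d ⇒ a = v²/(2d) = 9.3878² / (2 × 5.000) = 88.131 / 10.000 = 8.8131 m/s².

Required deceleration ≈ 8.81 m/s²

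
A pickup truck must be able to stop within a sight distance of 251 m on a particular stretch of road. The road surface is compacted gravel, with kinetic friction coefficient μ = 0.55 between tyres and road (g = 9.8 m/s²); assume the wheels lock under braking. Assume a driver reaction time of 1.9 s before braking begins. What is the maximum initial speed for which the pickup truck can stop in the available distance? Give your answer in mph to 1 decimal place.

Maximum speed ≈ 95.7 mph

a = μg = 0.55 × 9.8 = 5.390 m/s².
Stopping distance: v·t_r + v²/(2a) = 251 with t_r = 1.9 s and a = 5.390 m/s².
So v² + 20.482 v − 2705.78 = 0.
Positive root: v = −a·t_r + √((a·t_r)² + 2a·d) = −10.241 + √(104.878 + 2705.78) = 42.7746 m/s.
42.7746 m/s ÷ 0.44704 = 95.684 mph.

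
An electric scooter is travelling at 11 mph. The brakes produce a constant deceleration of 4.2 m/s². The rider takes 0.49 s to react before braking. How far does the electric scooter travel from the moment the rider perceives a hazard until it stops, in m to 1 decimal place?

Total stopping distance ≈ 5.3 m

11 mph × 0.44704 = 4.9174 m/s.
Reaction distance = v·t_r = 4.9174 × 0.49 = 2.410 m.
Braking distance = v²/(2a) = 4.9174² / (2 × 4.200) = 24.181 / 8.400 = 2.879 m.
Total = 2.410 + 2.879 = 5.289 m.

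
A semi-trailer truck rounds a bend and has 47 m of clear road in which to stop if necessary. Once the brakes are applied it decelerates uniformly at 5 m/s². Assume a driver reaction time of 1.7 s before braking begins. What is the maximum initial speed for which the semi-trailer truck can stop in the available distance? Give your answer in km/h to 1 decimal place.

Maximum speed ≈ 53.2 km/h

Stopping distance: v·t_r + v²/(2a) = 47 with t_r = 1.7 s and a = 5.000 m/s².
So v² + 17.000 v − 470.00 = 0.
Positive root: v = −a·t_r + √((a·t_r)² + 2a·d) = −8.500 + √(72.250 + 470.00) = 14.7863 m/s.
14.7863 m/s × 3.6 = 53.231 km/h.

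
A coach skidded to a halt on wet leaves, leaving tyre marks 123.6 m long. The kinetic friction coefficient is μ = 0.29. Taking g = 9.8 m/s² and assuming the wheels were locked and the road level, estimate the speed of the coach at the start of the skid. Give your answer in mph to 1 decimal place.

Initial speed ≈ 59.3 mph

Deceleration a = μg = 0.29 × 9.8 = 2.842 m/s².
v = √(2a·d) = √(2 × 2.842 × 123.6) = √702.542 = 26.5055 m/s.
= 26.5055 ÷ 0.44704 = 59.291 mph.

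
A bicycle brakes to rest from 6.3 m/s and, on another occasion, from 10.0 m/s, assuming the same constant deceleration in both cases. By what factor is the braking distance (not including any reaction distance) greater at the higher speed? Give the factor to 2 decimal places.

Braking distance d = v²/(2a), so with a fixed, d ∝ v².
Factor = (10.0/6.3)² = 1.5873² = 2.5195.

Factor ≈ 2.52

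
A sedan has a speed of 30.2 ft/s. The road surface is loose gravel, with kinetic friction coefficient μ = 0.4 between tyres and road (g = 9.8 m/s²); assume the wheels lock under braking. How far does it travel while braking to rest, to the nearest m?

30.2 ft/s × 0.3048 = 9.2050 m/s.
a = μg = 0.4 × 9.8 = 3.920 m/s².
Braking distance = v²/(2a) = 9.2050² / (2 × 3.920) = 84.732 / 7.840 = 10.808 m.

Braking distance ≈ 11 m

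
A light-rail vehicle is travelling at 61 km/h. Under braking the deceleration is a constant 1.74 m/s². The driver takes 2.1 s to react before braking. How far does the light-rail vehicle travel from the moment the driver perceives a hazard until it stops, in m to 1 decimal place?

Total stopping distance ≈ 118.1 m

61 km/h ÷ 3.6 = 16.9444 m/s.
Reaction distance = v·t_r = 16.9444 × 2.1 = 35.583 m.
Braking distance = v²/(2a) = 16.9444² / (2 × 1.740) = 287.113 / 3.480 = 82.504 m.
Total = 35.583 + 82.504 = 118.087 m.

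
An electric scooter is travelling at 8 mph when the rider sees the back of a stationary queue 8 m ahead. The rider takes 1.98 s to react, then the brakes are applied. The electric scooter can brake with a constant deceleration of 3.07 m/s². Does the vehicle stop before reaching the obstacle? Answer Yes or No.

8 mph × 0.44704 = 3.5763 m/s.
Reaction distance = 3.5763 × 1.98 = 7.081 m.
Braking distance = v²/(2a) = 12.790 / 6.140 = 2.083 m.
Total stopping distance = 7.081 + 2.083 = 9.164 m, vs 8 m available — it cannot stop in time and overshoots by 9.164 − 8 = 1.164 m.

No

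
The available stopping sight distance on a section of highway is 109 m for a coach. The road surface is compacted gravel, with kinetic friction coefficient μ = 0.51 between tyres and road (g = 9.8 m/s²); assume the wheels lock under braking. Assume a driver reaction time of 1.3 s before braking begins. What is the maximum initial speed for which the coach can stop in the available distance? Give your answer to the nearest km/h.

a = μg = 0.51 × 9.8 = 4.998 m/s².
Stopping distance: v·t_r + v²/(2a) = 109 with t_r = 1.3 s and a = 4.998 m/s².
So v² + 12.995 v − 1089.56 = 0.
Positive root: v = −a·t_r + √((a·t_r)² + 2a·d) = −6.497 + √(42.211 + 1089.56) = 27.1448 m/s.
27.1448 m/s × 3.6 = 97.721 km/h.

Maximum speed ≈ 98 km/h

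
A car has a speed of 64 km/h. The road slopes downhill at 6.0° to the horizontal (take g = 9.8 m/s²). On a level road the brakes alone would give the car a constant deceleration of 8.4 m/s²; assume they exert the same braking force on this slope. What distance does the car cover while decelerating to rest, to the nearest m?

Braking distance ≈ 21 m

64 km/h ÷ 3.6 = 17.7778 m/s.
Gravity along the downhill slope reduces the braking deceleration: a_eff = 8.400 − 9.8·sin 6.0° = 8.400 − 1.024 = 7.376 m/s².
Braking distance = v²/(2a) = 17.7778² / (2 × 7.376) = 316.050 / 14.752 = 21.424 m.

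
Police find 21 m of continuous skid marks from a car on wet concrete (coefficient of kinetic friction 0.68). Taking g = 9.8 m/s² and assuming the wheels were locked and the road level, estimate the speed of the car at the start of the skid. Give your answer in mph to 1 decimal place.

Deceleration a = μg = 0.68 × 9.8 = 6.664 m/s².
v = √(2a·d) = √(2 × 6.664 × 21) = √279.888 = 16.7299 m/s.
= 16.7299 ÷ 0.44704 = 37.424 mph.

Initial speed ≈ 37.4 mph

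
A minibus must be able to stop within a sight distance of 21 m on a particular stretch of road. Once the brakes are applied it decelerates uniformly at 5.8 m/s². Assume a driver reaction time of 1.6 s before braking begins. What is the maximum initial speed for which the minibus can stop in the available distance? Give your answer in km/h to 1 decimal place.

Maximum speed ≈ 32.0 km/h

Stopping distance: v·t_r + v²/(2a) = 21 with t_r = 1.6 s and a = 5.800 m/s².
So v² + 18.560 v − 243.60 = 0.
Positive root: v = −a·t_r + √((a·t_r)² + 2a·d) = −9.280 + √(86.118 + 243.60) = 8.8781 m/s.
8.8781 m/s × 3.6 = 31.961 km/h.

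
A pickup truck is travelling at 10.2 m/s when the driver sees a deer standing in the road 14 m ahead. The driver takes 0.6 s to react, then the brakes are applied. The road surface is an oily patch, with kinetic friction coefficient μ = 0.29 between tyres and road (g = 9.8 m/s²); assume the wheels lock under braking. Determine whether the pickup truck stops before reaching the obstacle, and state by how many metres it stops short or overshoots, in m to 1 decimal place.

No — it overshoots by 10.4 m

a = μg = 0.29 × 9.8 = 2.842 m/s².
Reaction distance = 10.2000 × 0.6 = 6.120 m.
Braking distance = v²/(2a) = 104.040 / 5.684 = 18.304 m.
Total stopping distance = 6.120 + 18.304 = 24.424 m, vs 14 m available — it cannot stop in time and overshoots by 24.424 − 14 = 10.424 m.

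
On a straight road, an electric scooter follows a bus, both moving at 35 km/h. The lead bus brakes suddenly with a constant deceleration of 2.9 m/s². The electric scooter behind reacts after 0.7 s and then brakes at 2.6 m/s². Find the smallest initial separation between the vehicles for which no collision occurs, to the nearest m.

Minimum gap ≈ 9 m

35 km/h ÷ 3.6 = 9.7222 m/s.
Leader travels v²/(2a_L) = 94.521 / 5.800 = 16.297 m before stopping.
Follower covers v·t_r = 9.7222 × 0.7 = 6.806 m while reacting, then v²/(2a_F) = 94.521 / 5.200 = 18.177 m while braking, for a total of 6.806 + 18.177 = 24.983 m.
Since a_F ≤ a_L and the follower starts braking later, the follower is never slower than the leader, so the closest approach is when both have stopped.
Minimum gap = 24.983 − 16.297 = 8.686 m.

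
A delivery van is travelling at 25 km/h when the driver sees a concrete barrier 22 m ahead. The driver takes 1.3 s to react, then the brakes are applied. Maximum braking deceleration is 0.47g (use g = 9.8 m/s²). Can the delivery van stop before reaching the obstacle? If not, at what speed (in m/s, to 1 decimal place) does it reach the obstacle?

25 km/h ÷ 3.6 = 6.9444 m/s.
a = 0.47 × 9.8 = 4.606 m/s².
Reaction distance = 6.9444 × 1.3 = 9.028 m.
Braking distance = v²/(2a) = 48.225 / 9.212 = 5.235 m.
Total stopping distance = 9.028 + 5.235 = 14.263 m, vs 22 m available — it stops with 22 − 14.263 = 7.737 m to spare.

Yes — it stops about 7.7 m short of the obstacle, so it never reaches it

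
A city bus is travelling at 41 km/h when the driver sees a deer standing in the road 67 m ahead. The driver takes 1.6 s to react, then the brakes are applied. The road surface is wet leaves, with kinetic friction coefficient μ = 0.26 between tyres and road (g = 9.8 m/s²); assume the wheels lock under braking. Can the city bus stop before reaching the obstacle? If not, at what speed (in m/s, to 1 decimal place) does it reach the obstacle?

Yes — it stops about 23.3 m short of the obstacle, so it never reaches it

41 km/h ÷ 3.6 = 11.3889 m/s.
a = μg = 0.26 × 9.8 = 2.548 m/s².
Reaction distance = 11.3889 × 1.6 = 18.222 m.
Braking distance = v²/(2a) = 129.707 / 5.096 = 25.453 m.
Total stopping distance = 18.222 + 25.453 = 43.675 m, vs 67 m available — it stops with 67 − 43.675 = 23.325 m to spare.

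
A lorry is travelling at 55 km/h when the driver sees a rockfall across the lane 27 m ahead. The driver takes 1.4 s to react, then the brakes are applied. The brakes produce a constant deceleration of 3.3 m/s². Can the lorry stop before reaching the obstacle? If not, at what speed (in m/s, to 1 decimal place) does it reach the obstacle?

No — it strikes the obstacle at 14.0 m/s

55 km/h ÷ 3.6 = 15.2778 m/s.
Reaction distance = 15.2778 × 1.4 = 21.389 m.
Braking distance needed to stop: v²/(2a) = 233.411 / 6.600 = 35.365 m, so total needed = 21.389 + 35.365 = 56.754 m > 27 m — it cannot stop.
Distance remaining when braking begins: 27 − 21.389 = 5.611 m.
v² = v₀² − 2a·d = 233.411 − 2 × 3.300 × 5.611 = 196.378 m²/s².
v = √196.378 = 14.013 m/s.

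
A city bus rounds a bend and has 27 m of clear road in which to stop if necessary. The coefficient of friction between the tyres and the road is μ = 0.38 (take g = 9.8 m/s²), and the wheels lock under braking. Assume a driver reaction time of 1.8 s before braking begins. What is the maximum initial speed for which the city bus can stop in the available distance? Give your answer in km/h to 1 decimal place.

a = μg = 0.38 × 9.8 = 3.724 m/s².
Stopping distance: v·t_r + v²/(2a) = 27 with t_r = 1.8 s and a = 3.724 m/s².
So v² + 13.406 v − 201.10 = 0.
Positive root: v = −a·t_r + √((a·t_r)² + 2a·d) = −6.703 + √(44.930 + 201.10) = 8.9823 m/s.
8.9823 m/s × 3.6 = 32.336 km/h.

Maximum speed ≈ 32.3 km/h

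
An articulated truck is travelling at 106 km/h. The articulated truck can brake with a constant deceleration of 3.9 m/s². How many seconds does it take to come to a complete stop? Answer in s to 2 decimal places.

106 km/h ÷ 3.6 = 29.4444 m/s.
Braking time = v/a = 29.4444 / 3.900 = 7.550 s.

Braking time ≈ 7.55 s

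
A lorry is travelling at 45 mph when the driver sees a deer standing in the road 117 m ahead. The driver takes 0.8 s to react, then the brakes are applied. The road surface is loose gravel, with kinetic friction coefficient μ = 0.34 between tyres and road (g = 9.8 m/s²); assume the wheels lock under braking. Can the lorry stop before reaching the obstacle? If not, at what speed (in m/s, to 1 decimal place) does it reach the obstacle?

45 mph × 0.44704 = 20.1168 m/s.
a = μg = 0.34 × 9.8 = 3.332 m/s².
Reaction distance = 20.1168 × 0.8 = 16.093 m.
Braking distance = v²/(2a) = 404.686 / 6.664 = 60.727 m.
Total stopping distance = 16.093 + 60.727 = 76.820 m, vs 117 m available — it stops with 117 − 76.820 = 40.180 m to spare.

Yes — it stops about 40.2 m short of the obstacle, so it never reaches it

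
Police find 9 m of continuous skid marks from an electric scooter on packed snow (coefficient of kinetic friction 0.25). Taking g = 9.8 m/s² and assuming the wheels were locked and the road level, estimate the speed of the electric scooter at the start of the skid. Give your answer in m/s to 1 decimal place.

Deceleration a = μg = 0.25 × 9.8 = 2.450 m/s².
v = √(2a·d) = √(2 × 2.450 × 9) = √44.100 = 6.6408 m/s.

Initial speed ≈ 6.6 m/s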